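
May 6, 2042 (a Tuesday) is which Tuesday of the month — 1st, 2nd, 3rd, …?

1st

Day 6 falls in week ⌈6/7⌉ of the month.
Days 1–7 hold the 1st Tuesday, 8–14 the 2nd, 15–21 the 3rd, 22–28 the 4th, 29–31 the 5th.
6 is in the range for the 1st.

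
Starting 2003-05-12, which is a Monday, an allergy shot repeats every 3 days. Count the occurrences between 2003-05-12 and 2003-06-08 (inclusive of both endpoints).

Occurrences land 3·i days after 2003-05-12 for i = 0, 1, 2, …
The window opens on the start date, so the first occurrence inside is #1 on 2003-05-12.
2003-06-08 is 27 days after the start; 27 ÷ 3 = 9 remainder 0. Last occurrence in the window: #10 on 2003-06-08.
Occurrences #1 through #10: 10 in total.

10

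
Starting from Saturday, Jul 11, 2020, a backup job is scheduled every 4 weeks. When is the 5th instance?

The 5th occurrence is 4 intervals after the first: 4 × 28 = 112 days after Jul 11, 2020.
Jul has 31 days — 20 days to the end of Jul leaves 92.
Aug has 31 days (61 left).
Sep has 30 days (31 left).
31 days into Oct → Oct 31, 2020.

Oct 31, 2020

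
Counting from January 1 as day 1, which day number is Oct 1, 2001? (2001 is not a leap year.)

Days in months before Oct: 31 + 28 + 31 + 30 + 31 + 30 + 31 + 31 + 30 = 273.
Plus 1 day into Oct → day 274.

274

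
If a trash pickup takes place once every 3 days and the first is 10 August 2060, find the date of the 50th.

4 January 2061

The 50th occurrence is 49 intervals after the first: 49 × 3 = 147 days after 10 August 2060.
August has 31 days — 21 days to the end of August leaves 126.
September has 30 days (96 left).
October has 31 days (65 left).
November has 30 days (35 left).
December has 31 days (4 left).
4 days into January → 4 January 2061.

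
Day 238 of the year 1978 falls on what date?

January has 31 days (238 − 31 = 207 remain).
February has 28 days (207 − 28 = 179 remain).
March has 31 days (179 − 31 = 148 remain).
April has 30 days (148 − 30 = 118 remain).
May has 31 days (118 − 31 = 87 remain).
June has 30 days (87 − 30 = 57 remain).
July has 31 days (57 − 31 = 26 remain).
26 into August → August 26.

1978-08-26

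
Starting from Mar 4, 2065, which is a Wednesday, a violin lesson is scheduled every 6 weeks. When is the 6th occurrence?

The 6th occurrence is 5 intervals after the first: 5 × 42 = 210 days after Mar 4, 2065.
Mar has 31 days — 27 days to the end of Mar leaves 183.
Apr has 30 days (153 left).
May has 31 days (122 left).
Jun has 30 days (92 left).
Jul has 31 days (61 left).
Aug has 31 days (30 left).
30 days into Sep → Sep 30, 2065.

Sep 30, 2065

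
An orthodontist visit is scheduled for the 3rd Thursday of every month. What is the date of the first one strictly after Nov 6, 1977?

Nov 17, 1977

Nov 1977 starts on a Tuesday; its first Thursday is the 3rd, so the 3rd Thursday is the 17th — Nov 17, 1977.
Nov 17, 1977 is after Nov 6, 1977, so that is the next one.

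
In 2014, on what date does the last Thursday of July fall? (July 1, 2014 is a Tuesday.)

July 2014 begins on a Tuesday, so the first Thursday is July 3 (2 days later).
July 2014 has 31 days. Adding weeks: 3, 10, 17, 24, 31 — the last one ≤ 31 is the 31st.

July 31, 2014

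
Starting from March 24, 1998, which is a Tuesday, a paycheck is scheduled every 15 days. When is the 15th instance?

The 15th occurrence is 14 intervals after the first: 14 × 15 = 210 days after March 24, 1998.
March has 31 days — 7 days to the end of March leaves 203.
April has 30 days (173 left).
May has 31 days (142 left).
June has 30 days (112 left).
July has 31 days (81 left).
August has 31 days (50 left).
September has 30 days (20 left).
20 days into October → October 20, 1998.

October 20, 1998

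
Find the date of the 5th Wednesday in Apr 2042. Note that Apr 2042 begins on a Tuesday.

Apr 30, 2042

Apr 2042 begins on a Tuesday, so the first Wednesday is Apr 2 (1 day later).
The 5th Wednesday is 4 weeks later: 2 + 28 = 30.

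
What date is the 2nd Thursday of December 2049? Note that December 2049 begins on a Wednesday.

December 9, 2049

December 2049 begins on a Wednesday, so the first Thursday is December 2 (1 day later).
The 2nd Thursday is 1 weeks later: 2 + 7 = 9.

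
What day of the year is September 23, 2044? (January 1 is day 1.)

Days in months before September: 31 + 29 + 31 + 30 + 31 + 30 + 31 + 31 = 244.
Plus 23 days into September → day 267.

267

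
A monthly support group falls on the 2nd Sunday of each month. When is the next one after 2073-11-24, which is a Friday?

2073-12-10

November 2073 starts on a Wednesday; its first Sunday is the 5th, so the 2nd Sunday is the 12th — 2073-11-12.
That is not after 2073-11-24, so look at December 2073.
December 2073 starts on a Friday; its first Sunday is the 3rd, so the 2nd Sunday is the 10th — 2073-12-10.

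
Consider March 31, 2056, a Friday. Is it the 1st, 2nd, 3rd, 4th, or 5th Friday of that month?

5th

Day 31 falls in week ⌈31/7⌉ of the month.
Days 1–7 hold the 1st Friday, 8–14 the 2nd, 15–21 the 3rd, 22–28 the 4th, 29–31 the 5th.
31 is in the range for the 5th.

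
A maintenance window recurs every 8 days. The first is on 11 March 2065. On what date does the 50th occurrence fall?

The 50th occurrence is 49 intervals after the first: 49 × 8 = 392 days after 11 March 2065.
March has 31 days — 20 days to the end of March leaves 372.
April has 30 days (342 left).
May has 31 days (311 left).
June has 30 days (281 left).
July has 31 days (250 left).
August has 31 days (219 left).
September has 30 days (189 left).
October has 31 days (158 left).
November has 30 days (128 left).
December has 31 days (97 left).
January has 31 days (66 left).
February has 28 days (38 left).
March has 31 days (7 left).
7 days into April → 7 April 2066.

7 April 2066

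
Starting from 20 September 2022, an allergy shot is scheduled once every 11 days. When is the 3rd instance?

12 October 2022

The 3rd occurrence is 2 intervals after the first: 2 × 11 = 22 days after 20 September 2022.
September has 30 days — 10 days to the end of September leaves 12.
12 days into October → 12 October 2022.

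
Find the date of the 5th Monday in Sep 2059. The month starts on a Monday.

Sep 2059 begins on a Monday, so the first Monday is Sep 1.
The 5th Monday is 4 weeks later: 1 + 28 = 29.

Sep 29, 2059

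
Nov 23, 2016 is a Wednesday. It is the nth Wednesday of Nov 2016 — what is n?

Day 23 falls in week ⌈23/7⌉ of the month.
Days 1–7 hold the 1st Wednesday, 8–14 the 2nd, 15–21 the 3rd, 22–28 the 4th, 29–31 the 5th.
23 is in the range for the 4th.

4th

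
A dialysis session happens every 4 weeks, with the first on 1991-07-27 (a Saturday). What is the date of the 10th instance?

The 10th occurrence is 9 intervals after the first: 9 × 28 = 252 days after 1991-07-27.
July has 31 days — 4 days to the end of July leaves 248.
August has 31 days (217 left).
September has 30 days (187 left).
October has 31 days (156 left).
November has 30 days (126 left).
December has 31 days (95 left).
January has 31 days (64 left).
February has 29 days (35 left).
March has 31 days (4 left).
4 days into April → 1992-04-04.

1992-04-04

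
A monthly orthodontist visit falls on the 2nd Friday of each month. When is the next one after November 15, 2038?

December 10, 2038

November 2038 starts on a Monday; its first Friday is the 5th, so the 2nd Friday is the 12th — November 12, 2038.
That is not after November 15, 2038, so look at December 2038.
December 2038 starts on a Wednesday; its first Friday is the 3rd, so the 2nd Friday is the 10th — December 10, 2038.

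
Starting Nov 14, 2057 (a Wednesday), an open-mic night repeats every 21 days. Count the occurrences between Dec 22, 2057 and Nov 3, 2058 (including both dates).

15

Occurrences land 21·i days after Nov 14, 2057 for i = 0, 1, 2, …
Dec 22, 2057 is 38 days after the start; 38 ÷ 21 = 1 remainder 17; since the remainder is 17, round up to i = 2. First occurrence in the window: #3 on Dec 26, 2057 (2×21 = 42 days in).
Nov 3, 2058 is 354 days after the start; 354 ÷ 21 = 16 remainder 18. Last occurrence in the window: #17 on Oct 16, 2058.
Occurrences #3 through #17: 15 in total.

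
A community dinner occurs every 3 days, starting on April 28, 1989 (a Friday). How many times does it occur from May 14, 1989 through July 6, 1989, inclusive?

Occurrences land 3·i days after April 28, 1989 for i = 0, 1, 2, …
May 14, 1989 is 16 days after the start; 16 ÷ 3 = 5 remainder 1; since the remainder is 1, round up to i = 6. First occurrence in the window: #7 on May 16, 1989 (6×3 = 18 days in).
July 6, 1989 is 69 days after the start; 69 ÷ 3 = 23 remainder 0. Last occurrence in the window: #24 on July 6, 1989.
Occurrences #7 through #24: 18 in total.

18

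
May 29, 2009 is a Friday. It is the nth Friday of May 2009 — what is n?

5th

Day 29 falls in week ⌈29/7⌉ of the month.
Days 1–7 hold the 1st Friday, 8–14 the 2nd, 15–21 the 3rd, 22–28 the 4th, 29–31 the 5th.
29 is in the range for the 5th.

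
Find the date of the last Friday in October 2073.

27 October 2073

The first Friday of October 2073 is October 6.
October 2073 has 31 days. Adding weeks: 6, 13, 20, 27 — the last one ≤ 31 is the 27th.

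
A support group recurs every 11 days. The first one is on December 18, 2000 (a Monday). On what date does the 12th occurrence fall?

The 12th occurrence is 11 intervals after the first: 11 × 11 = 121 days after December 18, 2000.
December has 31 days — 13 days to the end of December leaves 108.
January has 31 days (77 left).
February has 28 days (49 left).
March has 31 days (18 left).
18 days into April → April 18, 2001.

April 18, 2001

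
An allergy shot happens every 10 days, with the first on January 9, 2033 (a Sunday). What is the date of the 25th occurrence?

September 6, 2033

The 25th occurrence is 24 intervals after the first: 24 × 10 = 240 days after January 9, 2033.
January has 31 days — 22 days to the end of January leaves 218.
February has 28 days (190 left).
March has 31 days (159 left).
April has 30 days (129 left).
May has 31 days (98 left).
June has 30 days (68 left).
July has 31 days (37 left).
August has 31 days (6 left).
6 days into September → September 6, 2033.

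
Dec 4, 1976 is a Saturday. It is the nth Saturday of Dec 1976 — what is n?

1st

Day 4 falls in week ⌈4/7⌉ of the month.
Days 1–7 hold the 1st Saturday, 8–14 the 2nd, 15–21 the 3rd, 22–28 the 4th, 29–31 the 5th.
4 is in the range for the 1st.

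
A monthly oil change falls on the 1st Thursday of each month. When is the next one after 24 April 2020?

7 May 2020

April 2020 starts on a Wednesday, so its 1st Thursday is 2 April 2020 (1 day in).
That is not after 24 April 2020, so look at May 2020.
May 2020 starts on a Friday, so its 1st Thursday is 7 May 2020 (6 days in).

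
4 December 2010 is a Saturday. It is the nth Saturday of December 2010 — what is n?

Day 4 falls in week ⌈4/7⌉ of the month.
Days 1–7 hold the 1st Saturday, 8–14 the 2nd, 15–21 the 3rd, 22–28 the 4th, 29–31 the 5th.
4 is in the range for the 1st.

1st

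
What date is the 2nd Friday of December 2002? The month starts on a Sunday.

December 2002 begins on a Sunday, so the first Friday is December 6 (5 days later).
The 2nd Friday is 1 weeks later: 6 + 7 = 13.

December 13, 2002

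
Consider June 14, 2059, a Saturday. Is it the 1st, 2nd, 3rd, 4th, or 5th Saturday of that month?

2nd

Day 14 falls in week ⌈14/7⌉ of the month.
Days 1–7 hold the 1st Saturday, 8–14 the 2nd, 15–21 the 3rd, 22–28 the 4th, 29–31 the 5th.
14 is in the range for the 2nd.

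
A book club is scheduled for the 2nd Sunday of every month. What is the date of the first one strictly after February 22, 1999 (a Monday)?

February 1999 starts on a Monday; its first Sunday is the 7th, so the 2nd Sunday is the 14th — February 14, 1999.
That is not after February 22, 1999, so look at March 1999.
March 1999 starts on a Monday; its first Sunday is the 7th, so the 2nd Sunday is the 14th — March 14, 1999.

March 14, 1999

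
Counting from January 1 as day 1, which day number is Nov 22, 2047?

326

Days in months before Nov: 31 + 28 + 31 + 30 + 31 + 30 + 31 + 31 + 30 + 31 = 304.
Plus 22 days into Nov → day 326.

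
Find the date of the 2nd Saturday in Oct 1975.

The first Saturday of Oct 1975 is Oct 4.
The 2nd Saturday is 1 weeks later: 4 + 7 = 11.

Oct 11, 1975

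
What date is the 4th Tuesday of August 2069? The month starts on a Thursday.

August 2069 begins on a Thursday, so the first Tuesday is August 6 (5 days later).
The 4th Tuesday is 3 weeks later: 6 + 21 = 27.

27 August 2069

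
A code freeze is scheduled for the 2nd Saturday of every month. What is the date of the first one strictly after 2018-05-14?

2018-06-09

May 2018 starts on a Tuesday; its first Saturday is the 5th, so the 2nd Saturday is the 12th — 2018-05-12.
That is not after 2018-05-14, so look at June 2018.
June 2018 starts on a Friday; its first Saturday is the 2nd, so the 2nd Saturday is the 9th — 2018-06-09.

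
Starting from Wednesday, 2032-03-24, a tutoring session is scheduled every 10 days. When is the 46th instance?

The 46th occurrence is 45 intervals after the first: 45 × 10 = 450 days after 2032-03-24.
March has 31 days — 7 days to the end of March leaves 443.
From end of March to end of 2032 is 275 days (168 left).
January has 31 days (137 left).
February has 28 days (109 left).
March has 31 days (78 left).
April has 30 days (48 left).
May has 31 days (17 left).
17 days into June → 2033-06-17.

2033-06-17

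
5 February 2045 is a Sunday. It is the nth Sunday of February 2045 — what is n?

1st

Day 5 falls in week ⌈5/7⌉ of the month.
Days 1–7 hold the 1st Sunday, 8–14 the 2nd, 15–21 the 3rd, 22–28 the 4th, 29–31 the 5th.
5 is in the range for the 1st.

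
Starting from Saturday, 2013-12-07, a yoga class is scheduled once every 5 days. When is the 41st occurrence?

The 41st occurrence is 40 intervals after the first: 40 × 5 = 200 days after 2013-12-07.
December has 31 days — 24 days to the end of December leaves 176.
January has 31 days (145 left).
February has 28 days (117 left).
March has 31 days (86 left).
April has 30 days (56 left).
May has 31 days (25 left).
25 days into June → 2014-06-25.

2014-06-25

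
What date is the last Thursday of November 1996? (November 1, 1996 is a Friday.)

November 28, 1996

November 1996 begins on a Friday, so the first Thursday is November 7 (6 days later).
November 1996 has 30 days. Adding weeks: 7, 14, 21, 28 — the last one ≤ 30 is the 28th.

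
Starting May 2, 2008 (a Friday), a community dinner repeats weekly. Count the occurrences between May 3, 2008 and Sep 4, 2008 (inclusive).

17

Occurrences land 7·i days after May 2, 2008 for i = 0, 1, 2, …
May 3, 2008 is 1 day after the start; 1 ÷ 7 = 0 remainder 1; since the remainder is 1, round up to i = 1. First occurrence in the window: #2 on May 9, 2008 (1×7 = 7 days in).
Sep 4, 2008 is 125 days after the start; 125 ÷ 7 = 17 remainder 6. Last occurrence in the window: #18 on Aug 29, 2008.
Occurrences #2 through #18: 17 in total.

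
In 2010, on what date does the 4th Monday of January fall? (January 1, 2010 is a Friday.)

January 2010 begins on a Friday, so the first Monday is January 4 (3 days later).
The 4th Monday is 3 weeks later: 4 + 21 = 25.

2010-01-25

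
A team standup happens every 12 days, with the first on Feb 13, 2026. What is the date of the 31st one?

Feb 8, 2027

The 31st occurrence is 30 intervals after the first: 30 × 12 = 360 days after Feb 13, 2026.
Feb has 28 days — 15 days to the end of Feb leaves 345.
Mar has 31 days (314 left).
Apr has 30 days (284 left).
May has 31 days (253 left).
Jun has 30 days (223 left).
Jul has 31 days (192 left).
Aug has 31 days (161 left).
Sep has 30 days (131 left).
Oct has 31 days (100 left).
Nov has 30 days (70 left).
Dec has 31 days (39 left).
Jan has 31 days (8 left).
8 days into Feb → Feb 8, 2027.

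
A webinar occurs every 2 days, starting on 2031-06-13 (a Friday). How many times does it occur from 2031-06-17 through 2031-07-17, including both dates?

16

Occurrences land 2·i days after 2031-06-13 for i = 0, 1, 2, …
2031-06-17 is 4 days after the start; 4 ÷ 2 = 2 remainder 0. First occurrence in the window: #3 on 2031-06-17 (2×2 = 4 days in).
2031-07-17 is 34 days after the start; 34 ÷ 2 = 17 remainder 0. Last occurrence in the window: #18 on 2031-07-17.
Occurrences #3 through #18: 16 in total.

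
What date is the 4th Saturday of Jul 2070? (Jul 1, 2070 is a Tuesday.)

Jul 2070 begins on a Tuesday, so the first Saturday is Jul 5 (4 days later).
The 4th Saturday is 3 weeks later: 5 + 21 = 26.

Jul 26, 2070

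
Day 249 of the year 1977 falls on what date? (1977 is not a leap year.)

January has 31 days (249 − 31 = 218 remain).
February has 28 days (218 − 28 = 190 remain).
March has 31 days (190 − 31 = 159 remain).
April has 30 days (159 − 30 = 129 remain).
May has 31 days (129 − 31 = 98 remain).
June has 30 days (98 − 30 = 68 remain).
July has 31 days (68 − 31 = 37 remain).
August has 31 days (37 − 31 = 6 remain).
6 into September → September 6.

6 September 1977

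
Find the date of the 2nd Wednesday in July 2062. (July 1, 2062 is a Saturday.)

12 July 2062

July 2062 begins on a Saturday, so the first Wednesday is July 5 (4 days later).
The 2nd Wednesday is 1 weeks later: 5 + 7 = 12.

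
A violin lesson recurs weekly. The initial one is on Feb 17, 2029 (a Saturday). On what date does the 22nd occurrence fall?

Jul 14, 2029

The 22nd occurrence is 21 intervals after the first: 21 × 7 = 147 days after Feb 17, 2029.
Feb has 28 days — 11 days to the end of Feb leaves 136.
Mar has 31 days (105 left).
Apr has 30 days (75 left).
May has 31 days (44 left).
Jun has 30 days (14 left).
14 days into Jul → Jul 14, 2029.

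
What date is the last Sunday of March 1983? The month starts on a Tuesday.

March 27, 1983

March 1983 begins on a Tuesday, so the first Sunday is March 6 (5 days later).
March 1983 has 31 days. Adding weeks: 6, 13, 20, 27 — the last one ≤ 31 is the 27th.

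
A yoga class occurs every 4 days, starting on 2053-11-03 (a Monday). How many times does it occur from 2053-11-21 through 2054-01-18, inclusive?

Occurrences land 4·i days after 2053-11-03 for i = 0, 1, 2, …
2053-11-21 is 18 days after the start; 18 ÷ 4 = 4 remainder 2; since the remainder is 2, round up to i = 5. First occurrence in the window: #6 on 2053-11-23 (5×4 = 20 days in).
2054-01-18 is 76 days after the start; 76 ÷ 4 = 19 remainder 0. Last occurrence in the window: #20 on 2054-01-18.
Occurrences #6 through #20: 15 in total.

15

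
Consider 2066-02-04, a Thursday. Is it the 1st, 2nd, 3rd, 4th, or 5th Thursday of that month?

1st

Day 4 falls in week ⌈4/7⌉ of the month.
Days 1–7 hold the 1st Thursday, 8–14 the 2nd, 15–21 the 3rd, 22–28 the 4th, 29–31 the 5th.
4 is in the range for the 1st.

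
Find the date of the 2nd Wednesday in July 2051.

The first Wednesday of July 2051 is July 5.
The 2nd Wednesday is 1 weeks later: 5 + 7 = 12.

July 12, 2051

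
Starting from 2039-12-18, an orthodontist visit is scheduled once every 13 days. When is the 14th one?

The 14th occurrence is 13 intervals after the first: 13 × 13 = 169 days after 2039-12-18.
December has 31 days — 13 days to the end of December leaves 156.
January has 31 days (125 left).
February has 29 days (96 left).
March has 31 days (65 left).
April has 30 days (35 left).
May has 31 days (4 left).
4 days into June → 2040-06-04.

2040-06-04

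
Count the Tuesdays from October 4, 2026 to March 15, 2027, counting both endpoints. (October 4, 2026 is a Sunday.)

23

October 4, 2026 is a Sunday; the first Tuesday on or after it is October 6, 2026 (2 days later).
From October 6, 2026 to March 15, 2027: 25 + 30 + 31 + 31 + 28 + 15 = 160 days (rest of October, November, December, January, February, March).
160 ÷ 7 = 22 full weeks with remainder 6, so 22 more Tuesdays after the first → 23.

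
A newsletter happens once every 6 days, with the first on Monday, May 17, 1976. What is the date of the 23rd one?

The 23rd occurrence is 22 intervals after the first: 22 × 6 = 132 days after May 17, 1976.
May has 31 days — 14 days to the end of May leaves 118.
Jun has 30 days (88 left).
Jul has 31 days (57 left).
Aug has 31 days (26 left).
26 days into Sep → Sep 26, 1976.

Sep 26, 1976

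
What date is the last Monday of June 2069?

24 June 2069

The first Monday of June 2069 is June 3.
June 2069 has 30 days. Adding weeks: 3, 10, 17, 24 — the last one ≤ 30 is the 24th.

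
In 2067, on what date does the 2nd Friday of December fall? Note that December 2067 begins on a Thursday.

December 2067 begins on a Thursday, so the first Friday is December 2 (1 day later).
The 2nd Friday is 1 weeks later: 2 + 7 = 9.

9 December 2067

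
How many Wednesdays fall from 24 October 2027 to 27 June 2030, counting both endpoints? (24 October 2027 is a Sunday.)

140

24 October 2027 is a Sunday; the first Wednesday on or after it is 27 October 2027 (3 days later).
From 27 October 2027 to 27 June 2030: 65 + 366 + 365 + 178 = 974 days (rest of 2027, 2028, 2029, to 27 June 2030 in 2030).
974 ÷ 7 = 139 full weeks with remainder 1, so 139 more Wednesdays after the first → 140.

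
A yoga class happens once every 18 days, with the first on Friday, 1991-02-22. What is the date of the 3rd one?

The 3rd occurrence is 2 intervals after the first: 2 × 18 = 36 days after 1991-02-22.
February has 28 days — 6 days to the end of February leaves 30.
30 days into March → 1991-03-30.

1991-03-30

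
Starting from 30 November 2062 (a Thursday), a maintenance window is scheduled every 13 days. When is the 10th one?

27 March 2063

The 10th occurrence is 9 intervals after the first: 9 × 13 = 117 days after 30 November 2062.
November has 30 days — 0 days to the end of November leaves 117.
December has 31 days (86 left).
January has 31 days (55 left).
February has 28 days (27 left).
27 days into March → 27 March 2063.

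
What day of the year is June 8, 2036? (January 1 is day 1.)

Days in months before June: 31 + 29 + 31 + 30 + 31 = 152.
Plus 8 days into June → day 160.

160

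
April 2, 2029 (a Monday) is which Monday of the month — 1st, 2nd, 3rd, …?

Day 2 falls in week ⌈2/7⌉ of the month.
Days 1–7 hold the 1st Monday, 8–14 the 2nd, 15–21 the 3rd, 22–28 the 4th, 29–31 the 5th.
2 is in the range for the 1st.

1st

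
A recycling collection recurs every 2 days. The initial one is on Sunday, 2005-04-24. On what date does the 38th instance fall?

2005-07-07

The 38th occurrence is 37 intervals after the first: 37 × 2 = 74 days after 2005-04-24.
April has 30 days — 6 days to the end of April leaves 68.
May has 31 days (37 left).
June has 30 days (7 left).
7 days into July → 2005-07-07.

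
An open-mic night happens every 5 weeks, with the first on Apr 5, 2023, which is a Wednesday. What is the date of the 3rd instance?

The 3rd occurrence is 2 intervals after the first: 2 × 35 = 70 days after Apr 5, 2023.
Apr has 30 days — 25 days to the end of Apr leaves 45.
May has 31 days (14 left).
14 days into Jun → Jun 14, 2023.

Jun 14, 2023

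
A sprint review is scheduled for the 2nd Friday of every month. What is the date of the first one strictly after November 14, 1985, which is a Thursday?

December 13, 1985

November 1985 starts on a Friday; its first Friday is the 1st, so the 2nd Friday is the 8th — November 8, 1985.
That is not after November 14, 1985, so look at December 1985.
December 1985 starts on a Sunday; its first Friday is the 6th, so the 2nd Friday is the 13th — December 13, 1985.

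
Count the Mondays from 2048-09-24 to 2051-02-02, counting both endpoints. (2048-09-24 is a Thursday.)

2048-09-24 is a Thursday; the first Monday on or after it is 2048-09-28 (4 days later).
From 2048-09-28 to 2051-02-02: 94 + 365 + 365 + 33 = 857 days (rest of 2048, 2049, 2050, to 2051-02-02 in 2051).
857 ÷ 7 = 122 full weeks with remainder 3, so 122 more Mondays after the first → 123.

123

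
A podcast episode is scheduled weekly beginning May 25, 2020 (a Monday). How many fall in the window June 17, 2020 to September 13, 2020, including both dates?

12

Occurrences land 7·i days after May 25, 2020 for i = 0, 1, 2, …
June 17, 2020 is 23 days after the start; 23 ÷ 7 = 3 remainder 2; since the remainder is 2, round up to i = 4. First occurrence in the window: #5 on June 22, 2020 (4×7 = 28 days in).
September 13, 2020 is 111 days after the start; 111 ÷ 7 = 15 remainder 6. Last occurrence in the window: #16 on September 7, 2020.
Occurrences #5 through #16: 12 in total.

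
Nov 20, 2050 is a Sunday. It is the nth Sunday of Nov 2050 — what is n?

3rd

Day 20 falls in week ⌈20/7⌉ of the month.
Days 1–7 hold the 1st Sunday, 8–14 the 2nd, 15–21 the 3rd, 22–28 the 4th, 29–31 the 5th.
20 is in the range for the 3rd.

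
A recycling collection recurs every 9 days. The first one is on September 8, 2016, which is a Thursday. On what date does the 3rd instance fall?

The 3rd occurrence is 2 intervals after the first: 2 × 9 = 18 days after September 8, 2016.
18 days later is September 26, 2016.

September 26, 2016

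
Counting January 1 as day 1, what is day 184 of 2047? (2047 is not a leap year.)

January has 31 days (184 − 31 = 153 remain).
February has 28 days (153 − 28 = 125 remain).
March has 31 days (125 − 31 = 94 remain).
April has 30 days (94 − 30 = 64 remain).
May has 31 days (64 − 31 = 33 remain).
June has 30 days (33 − 30 = 3 remain).
3 into July → July 3.

2047-07-03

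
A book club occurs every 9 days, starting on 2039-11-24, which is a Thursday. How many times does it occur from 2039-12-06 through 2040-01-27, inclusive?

Occurrences land 9·i days after 2039-11-24 for i = 0, 1, 2, …
2039-12-06 is 12 days after the start; 12 ÷ 9 = 1 remainder 3; since the remainder is 3, round up to i = 2. First occurrence in the window: #3 on 2039-12-12 (2×9 = 18 days in).
2040-01-27 is 64 days after the start; 64 ÷ 9 = 7 remainder 1. Last occurrence in the window: #8 on 2040-01-26.
Occurrences #3 through #8: 6 in total.

6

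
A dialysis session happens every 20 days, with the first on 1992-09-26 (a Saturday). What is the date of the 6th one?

1993-01-04

The 6th occurrence is 5 intervals after the first: 5 × 20 = 100 days after 1992-09-26.
September has 30 days — 4 days to the end of September leaves 96.
October has 31 days (65 left).
November has 30 days (35 left).
December has 31 days (4 left).
4 days into January → 1993-01-04.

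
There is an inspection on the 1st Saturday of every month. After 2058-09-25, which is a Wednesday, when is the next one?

September 2058 starts on a Sunday, so its 1st Saturday is 2058-09-07 (6 days in).
That is not after 2058-09-25, so look at October 2058.
October 2058 starts on a Tuesday, so its 1st Saturday is 2058-10-05 (4 days in).

2058-10-05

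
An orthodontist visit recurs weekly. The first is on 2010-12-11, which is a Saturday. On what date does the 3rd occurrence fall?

The 3rd occurrence is 2 intervals after the first: 2 × 7 = 14 days after 2010-12-11.
14 days later is 2010-12-25.

2010-12-25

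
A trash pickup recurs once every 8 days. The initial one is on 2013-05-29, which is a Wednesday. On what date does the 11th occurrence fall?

2013-08-17

The 11th occurrence is 10 intervals after the first: 10 × 8 = 80 days after 2013-05-29.
May has 31 days — 2 days to the end of May leaves 78.
June has 30 days (48 left).
July has 31 days (17 left).
17 days into August → 2013-08-17.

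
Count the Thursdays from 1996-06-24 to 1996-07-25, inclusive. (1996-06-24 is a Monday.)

5

1996-06-24 is a Monday; the first Thursday on or after it is 1996-06-27 (3 days later).
From 1996-06-27 to 1996-07-25: 3 + 25 = 28 days (rest of June, July).
28 ÷ 7 = 4 full weeks with remainder 0, so 4 more Thursdays after the first → 5.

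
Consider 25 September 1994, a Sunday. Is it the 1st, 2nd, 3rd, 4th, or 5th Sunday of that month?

4th

Day 25 falls in week ⌈25/7⌉ of the month.
Days 1–7 hold the 1st Sunday, 8–14 the 2nd, 15–21 the 3rd, 22–28 the 4th, 29–31 the 5th.
25 is in the range for the 4th.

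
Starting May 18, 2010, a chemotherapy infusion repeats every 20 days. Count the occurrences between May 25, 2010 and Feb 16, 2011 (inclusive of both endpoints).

Occurrences land 20·i days after May 18, 2010 for i = 0, 1, 2, …
May 25, 2010 is 7 days after the start; 7 ÷ 20 = 0 remainder 7; since the remainder is 7, round up to i = 1. First occurrence in the window: #2 on Jun 7, 2010 (1×20 = 20 days in).
Feb 16, 2011 is 274 days after the start; 274 ÷ 20 = 13 remainder 14. Last occurrence in the window: #14 on Feb 2, 2011.
Occurrences #2 through #14: 13 in total.

13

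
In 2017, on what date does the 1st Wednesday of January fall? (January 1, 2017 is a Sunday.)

January 2017 begins on a Sunday, so the first Wednesday is January 4 (3 days later).

4 January 2017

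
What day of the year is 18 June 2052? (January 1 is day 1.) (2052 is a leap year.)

Days in months before June: 31 + 29 + 31 + 30 + 31 = 152.
Plus 18 days into June → day 170.

170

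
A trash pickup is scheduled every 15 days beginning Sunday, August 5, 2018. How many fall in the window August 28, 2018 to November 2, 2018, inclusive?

Occurrences land 15·i days after August 5, 2018 for i = 0, 1, 2, …
August 28, 2018 is 23 days after the start; 23 ÷ 15 = 1 remainder 8; since the remainder is 8, round up to i = 2. First occurrence in the window: #3 on September 4, 2018 (2×15 = 30 days in).
November 2, 2018 is 89 days after the start; 89 ÷ 15 = 5 remainder 14. Last occurrence in the window: #6 on October 19, 2018.
Occurrences #3 through #6: 4 in total.

4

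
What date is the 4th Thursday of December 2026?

24 December 2026

December 2026 begins on a Tuesday, so the first Thursday is December 3 (2 days later).
The 4th Thursday is 3 weeks later: 3 + 21 = 24.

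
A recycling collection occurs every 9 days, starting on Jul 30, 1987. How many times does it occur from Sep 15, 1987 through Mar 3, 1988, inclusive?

Occurrences land 9·i days after Jul 30, 1987 for i = 0, 1, 2, …
Sep 15, 1987 is 47 days after the start; 47 ÷ 9 = 5 remainder 2; since the remainder is 2, round up to i = 6. First occurrence in the window: #7 on Sep 22, 1987 (6×9 = 54 days in).
Mar 3, 1988 is 217 days after the start; 217 ÷ 9 = 24 remainder 1. Last occurrence in the window: #25 on Mar 2, 1988.
Occurrences #7 through #25: 19 in total.

19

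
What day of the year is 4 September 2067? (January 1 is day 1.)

247

Days in months before September: 31 + 28 + 31 + 30 + 31 + 30 + 31 + 31 = 243.
Plus 4 days into September → day 247.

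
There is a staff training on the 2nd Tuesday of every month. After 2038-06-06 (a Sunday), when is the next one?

June 2038 starts on a Tuesday; its first Tuesday is the 1st, so the 2nd Tuesday is the 8th — 2038-06-08.
2038-06-08 is after 2038-06-06, so that is the next one.

2038-06-08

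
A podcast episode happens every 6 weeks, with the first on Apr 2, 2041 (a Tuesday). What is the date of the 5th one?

Sep 17, 2041

The 5th occurrence is 4 intervals after the first: 4 × 42 = 168 days after Apr 2, 2041.
Apr has 30 days — 28 days to the end of Apr leaves 140.
May has 31 days (109 left).
Jun has 30 days (79 left).
Jul has 31 days (48 left).
Aug has 31 days (17 left).
17 days into Sep → Sep 17, 2041.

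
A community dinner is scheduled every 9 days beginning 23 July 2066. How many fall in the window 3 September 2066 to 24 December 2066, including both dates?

Occurrences land 9·i days after 23 July 2066 for i = 0, 1, 2, …
3 September 2066 is 42 days after the start; 42 ÷ 9 = 4 remainder 6; since the remainder is 6, round up to i = 5. First occurrence in the window: #6 on 6 September 2066 (5×9 = 45 days in).
24 December 2066 is 154 days after the start; 154 ÷ 9 = 17 remainder 1. Last occurrence in the window: #18 on 23 December 2066.
Occurrences #6 through #18: 13 in total.

13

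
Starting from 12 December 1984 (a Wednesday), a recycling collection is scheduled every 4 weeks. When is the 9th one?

The 9th occurrence is 8 intervals after the first: 8 × 28 = 224 days after 12 December 1984.
December has 31 days — 19 days to the end of December leaves 205.
January has 31 days (174 left).
February has 28 days (146 left).
March has 31 days (115 left).
April has 30 days (85 left).
May has 31 days (54 left).
June has 30 days (24 left).
24 days into July → 24 July 1985.

24 July 1985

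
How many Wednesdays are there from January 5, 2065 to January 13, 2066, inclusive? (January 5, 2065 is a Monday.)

January 5, 2065 is a Monday; the first Wednesday on or after it is January 7, 2065 (2 days later).
From January 7, 2065 to January 13, 2066: 358 + 13 = 371 days (rest of 2065, to January 13, 2066 in 2066).
371 ÷ 7 = 53 full weeks with remainder 0, so 53 more Wednesdays after the first → 54.

54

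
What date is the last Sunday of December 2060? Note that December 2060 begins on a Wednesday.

26 December 2060

December 2060 begins on a Wednesday, so the first Sunday is December 5 (4 days later).
December 2060 has 31 days. Adding weeks: 5, 12, 19, 26 — the last one ≤ 31 is the 26th.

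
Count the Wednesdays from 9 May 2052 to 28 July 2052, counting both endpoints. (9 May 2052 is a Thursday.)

11

9 May 2052 is a Thursday; the first Wednesday on or after it is 15 May 2052 (6 days later).
From 15 May 2052 to 28 July 2052: 16 + 30 + 28 = 74 days (rest of May, June, July).
74 ÷ 7 = 10 full weeks with remainder 4, so 10 more Wednesdays after the first → 11.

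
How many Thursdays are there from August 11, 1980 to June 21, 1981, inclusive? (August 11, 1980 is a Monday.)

45

August 11, 1980 is a Monday; the first Thursday on or after it is August 14, 1980 (3 days later).
From August 14, 1980 to June 21, 1981: 17 + 30 + 31 + 30 + 31 + 31 + 28 + 31 + 30 + 31 + 21 = 311 days (rest of August, September, October, November, December, January, February, March, April, May, June).
311 ÷ 7 = 44 full weeks with remainder 3, so 44 more Thursdays after the first → 45.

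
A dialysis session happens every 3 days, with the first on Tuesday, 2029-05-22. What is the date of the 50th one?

2029-10-16

The 50th occurrence is 49 intervals after the first: 49 × 3 = 147 days after 2029-05-22.
May has 31 days — 9 days to the end of May leaves 138.
June has 30 days (108 left).
July has 31 days (77 left).
August has 31 days (46 left).
September has 30 days (16 left).
16 days into October → 2029-10-16.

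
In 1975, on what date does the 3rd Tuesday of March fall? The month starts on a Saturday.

1975-03-18

March 1975 begins on a Saturday, so the first Tuesday is March 4 (3 days later).
The 3rd Tuesday is 2 weeks later: 4 + 14 = 18.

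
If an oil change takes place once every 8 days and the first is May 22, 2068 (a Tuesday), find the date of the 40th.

Mar 30, 2069

The 40th occurrence is 39 intervals after the first: 39 × 8 = 312 days after May 22, 2068.
May has 31 days — 9 days to the end of May leaves 303.
Jun has 30 days (273 left).
Jul has 31 days (242 left).
Aug has 31 days (211 left).
Sep has 30 days (181 left).
Oct has 31 days (150 left).
Nov has 30 days (120 left).
Dec has 31 days (89 left).
Jan has 31 days (58 left).
Feb has 28 days (30 left).
30 days into Mar → Mar 30, 2069.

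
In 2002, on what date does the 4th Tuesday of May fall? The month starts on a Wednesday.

28 May 2002

May 2002 begins on a Wednesday, so the first Tuesday is May 7 (6 days later).
The 4th Tuesday is 3 weeks later: 7 + 21 = 28.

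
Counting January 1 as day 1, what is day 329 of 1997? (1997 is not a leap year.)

January has 31 days (329 − 31 = 298 remain).
February has 28 days (298 − 28 = 270 remain).
March has 31 days (270 − 31 = 239 remain).
April has 30 days (239 − 30 = 209 remain).
May has 31 days (209 − 31 = 178 remain).
June has 30 days (178 − 30 = 148 remain).
July has 31 days (148 − 31 = 117 remain).
August has 31 days (117 − 31 = 86 remain).
September has 30 days (86 − 30 = 56 remain).
October has 31 days (56 − 31 = 25 remain).
25 into November → November 25.

November 25, 1997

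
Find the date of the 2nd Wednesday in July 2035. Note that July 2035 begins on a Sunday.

July 2035 begins on a Sunday, so the first Wednesday is July 4 (3 days later).
The 2nd Wednesday is 1 weeks later: 4 + 7 = 11.

July 11, 2035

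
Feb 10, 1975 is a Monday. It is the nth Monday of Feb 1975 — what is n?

Day 10 falls in week ⌈10/7⌉ of the month.
Days 1–7 hold the 1st Monday, 8–14 the 2nd, 15–21 the 3rd, 22–28 the 4th, 29–31 the 5th.
10 is in the range for the 2nd.

2nd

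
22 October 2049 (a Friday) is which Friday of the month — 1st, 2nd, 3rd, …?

4th

Day 22 falls in week ⌈22/7⌉ of the month.
Days 1–7 hold the 1st Friday, 8–14 the 2nd, 15–21 the 3rd, 22–28 the 4th, 29–31 the 5th.
22 is in the range for the 4th.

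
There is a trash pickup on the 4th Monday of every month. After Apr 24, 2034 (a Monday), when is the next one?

May 22, 2034

Apr 2034 starts on a Saturday; its first Monday is the 3rd, so the 4th Monday is the 24th — Apr 24, 2034.
That is not after Apr 24, 2034, so look at May 2034.
May 2034 starts on a Monday; its first Monday is the 1st, so the 4th Monday is the 22nd — May 22, 2034.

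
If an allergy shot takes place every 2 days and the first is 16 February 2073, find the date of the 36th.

27 April 2073

The 36th occurrence is 35 intervals after the first: 35 × 2 = 70 days after 16 February 2073.
February has 28 days — 12 days to the end of February leaves 58.
March has 31 days (27 left).
27 days into April → 27 April 2073.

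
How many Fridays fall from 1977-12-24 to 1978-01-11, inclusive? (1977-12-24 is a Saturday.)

2

1977-12-24 is a Saturday; the first Friday on or after it is 1977-12-30 (6 days later).
From 1977-12-30 to 1978-01-11: 1 + 11 = 12 days (rest of December, January).
12 ÷ 7 = 1 full weeks with remainder 5, so 1 more Fridays after the first → 2.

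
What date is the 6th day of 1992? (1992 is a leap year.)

6 January 1992

6 into January → January 6.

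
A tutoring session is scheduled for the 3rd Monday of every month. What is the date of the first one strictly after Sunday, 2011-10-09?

2011-10-17

October 2011 starts on a Saturday; its first Monday is the 3rd, so the 3rd Monday is the 17th — 2011-10-17.
2011-10-17 is after 2011-10-09, so that is the next one.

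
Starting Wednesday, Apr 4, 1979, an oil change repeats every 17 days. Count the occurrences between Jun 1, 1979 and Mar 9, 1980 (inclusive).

Occurrences land 17·i days after Apr 4, 1979 for i = 0, 1, 2, …
Jun 1, 1979 is 58 days after the start; 58 ÷ 17 = 3 remainder 7; since the remainder is 7, round up to i = 4. First occurrence in the window: #5 on Jun 11, 1979 (4×17 = 68 days in).
Mar 9, 1980 is 340 days after the start; 340 ÷ 17 = 20 remainder 0. Last occurrence in the window: #21 on Mar 9, 1980.
Occurrences #5 through #21: 17 in total.

17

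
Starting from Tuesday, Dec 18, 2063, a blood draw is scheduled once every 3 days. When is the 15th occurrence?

The 15th occurrence is 14 intervals after the first: 14 × 3 = 42 days after Dec 18, 2063.
Dec has 31 days — 13 days to the end of Dec leaves 29.
29 days into Jan → Jan 29, 2064.

Jan 29, 2064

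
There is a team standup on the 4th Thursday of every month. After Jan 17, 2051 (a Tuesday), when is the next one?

Jan 2051 starts on a Sunday; its first Thursday is the 5th, so the 4th Thursday is the 26th — Jan 26, 2051.
Jan 26, 2051 is after Jan 17, 2051, so that is the next one.

Jan 26, 2051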